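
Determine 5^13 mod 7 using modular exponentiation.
Using Fermat: 5^{6} ≡ 1 (mod 7). 13 ≡ 1 (mod 6). So 5^{13} ≡ 5^{1} ≡ 5 (mod 7)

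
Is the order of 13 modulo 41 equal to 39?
No, the actual order is 40, not 39.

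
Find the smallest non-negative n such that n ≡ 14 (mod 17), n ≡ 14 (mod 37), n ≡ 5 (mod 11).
643

Using the Chinese Remainder Theorem:
M = product of moduli = 6919
For equation 1: M_1 = 407, 407 ≡ 16 (mod 17), inverse of 407 mod 17 is 16 (check: 16 × 16 = 256 ≡ 1 (mod 17))
For equation 2: M_2 = 187, 187 ≡ 2 (mod 37), inverse of 187 mod 37 is 19 (check: 2 × 19 = 38 ≡ 1 (mod 37))
For equation 3: M_3 = 629, 629 ≡ 2 (mod 11), inverse of 629 mod 11 is 6 (check: 2 × 6 = 12 ≡ 1 (mod 11))
Combine: n ≡ Σ r_i×M_i×(M_i⁻¹ mod m_i) = 14×407×16 + 14×187×19 + 5×629×6 = 91168 + 49742 + 18870 = 159780
159780 mod 6919 = 643
n ≡ 643 (mod 6919)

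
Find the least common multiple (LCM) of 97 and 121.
11737

First find GCD(97, 121) using the Euclidean algorithm:
97 = 0 × 121 + 97
121 = 1 × 97 + 24
97 = 4 × 24 + 1
24 = 24 × 1 + 0
GCD(97, 121) = 1

LCM formula: LCM(a, b) = (a × b) / GCD(a, b)
LCM(97, 121) = (97 × 121) / 1
LCM(97, 121) = 11737 / 1
LCM(97, 121) = 11737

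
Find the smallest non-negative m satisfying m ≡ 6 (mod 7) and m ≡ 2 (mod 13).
M = 7 × 13 = 91. M₁ = 13, y₁ ≡ 6 (mod 7). M₂ = 7, y₂ ≡ 2 (mod 13). m = 6×13×6 + 2×7×2 ≡ 41 (mod 91)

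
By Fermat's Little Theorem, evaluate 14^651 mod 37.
By Fermat: 14^{36} ≡ 1 (mod 37). 651 ≡ 3 (mod 36). So 14^{651} ≡ 14^{3} ≡ 6 (mod 37)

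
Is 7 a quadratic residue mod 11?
By Euler's criterion: 7^{5} ≡ 10 (mod 11). Since this equals -1 (≡ 10), 7 is not a QR.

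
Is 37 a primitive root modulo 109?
Yes

To verify, check if 37^(108/q) ≢ 1 (mod 109) for each prime divisor q of 108
Divisors of 108 = 108: [1, 2, 3, 4, 6, 9, 12, 18, 27, 36, 54, 108]
  37^(108/2) = 37^54 ≡ 108 (mod 109)
  37^(108/3) = 37^36 ≡ 45 (mod 109)
Conclusion: 37 is a primitive root modulo 109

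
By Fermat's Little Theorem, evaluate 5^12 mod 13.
By Fermat's Little Theorem, 5^{12} ≡ 1 (mod 13) since 13 is prime and gcd(5, 13) = 1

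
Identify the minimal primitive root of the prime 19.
p - 1 = 18 has prime divisors 2, 3. h is a primitive root mod 19 iff h^(18/q) ≢ 1 (mod 19) for each such q.
h = 2: 2^9 ≡ 18, 2^6 ≡ 7 (mod 19); none is 1, so 2 has order 18 and is a primitive root.
The smallest primitive root mod 19 is g = 2.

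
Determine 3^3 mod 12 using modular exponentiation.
3 = 2 + 1 (binary 11). Repeated squaring mod 12: 3^1 ≡ 3; 3^2 ≡ 3² = 9 ≡ 9. Multiply: 3^3 = 3^2 × 3^1 ≡ 9 × 3 (mod 12): 9 × 3 = 27 ≡ 3. So 3^3 ≡ 3 (mod 12).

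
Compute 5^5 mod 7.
5 = 4 + 1 (binary 101). Repeated squaring mod 7: 5^1 ≡ 5; 5^2 ≡ 5² = 25 ≡ 4; 5^4 ≡ 4² = 16 ≡ 2. Multiply: 5^5 = 5^4 × 5^1 ≡ 2 × 5 (mod 7): 2 × 5 = 10 ≡ 3. So 5^5 ≡ 3 (mod 7).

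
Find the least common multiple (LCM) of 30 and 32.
480

First find GCD(30, 32) using the Euclidean algorithm:
30 = 0 × 32 + 30
32 = 1 × 30 + 2
30 = 15 × 2 + 0
GCD(30, 32) = 2

LCM formula: LCM(a, b) = (a × b) / GCD(a, b)
LCM(30, 32) = (30 × 32) / 2
LCM(30, 32) = 960 / 2
LCM(30, 32) = 480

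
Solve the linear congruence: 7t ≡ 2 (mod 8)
6

Since gcd(7, 8) = 1 divides 2, a solution exists.
Multiply both sides by the inverse of 7 mod 8:
  7^(-1) mod 8 = 7
  x ≡ 7 × 2 ≡ 14 ≡ 6 (mod 8)
Verification: 7 × 6 = 42 = 5 × 8 + 2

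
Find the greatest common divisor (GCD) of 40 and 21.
1

Using the Euclidean algorithm:
40 = 1 × 21 + 19
21 = 1 × 19 + 2
19 = 9 × 2 + 1
2 = 2 × 1 + 0

GCD(40, 21) = 1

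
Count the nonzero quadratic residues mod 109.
For prime 109, there are (p-1)/2 = (109-1)/2 = 54 quadratic residues (excluding 0).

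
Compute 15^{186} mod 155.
140

Using successive squaring:
Binary expansion of 186: 10111010
Powers of 15 mod 155 (each is the square of the previous):
  15^1 ≡ 15 (mod 155)
  15^2 ≡ 15² = 225 ≡ 70 (mod 155)
  15^4 ≡ 70² = 4900 ≡ 95 (mod 155)
  15^8 ≡ 95² = 9025 ≡ 35 (mod 155)
  15^16 ≡ 35² = 1225 ≡ 140 (mod 155)
  15^32 ≡ 140² = 19600 ≡ 70 (mod 155)
  15^64 ≡ 70² = 4900 ≡ 95 (mod 155)
  15^128 ≡ 95² = 9025 ≡ 35 (mod 155)
186 = 128 + 32 + 16 + 8 + 2, so 15^186 = 15^128 × 15^32 × 15^16 × 15^8 × 15^2 ≡ 35 × 70 × 140 × 35 × 70 (mod 155)
Multiplying step by step:
  35 × 70 = 2450 ≡ 125 (mod 155)
  125 × 140 = 17500 ≡ 140 (mod 155)
  140 × 35 = 4900 ≡ 95 (mod 155)
  95 × 70 = 6650 ≡ 140 (mod 155)
Result: 15^186 ≡ 140 (mod 155)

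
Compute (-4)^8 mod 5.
(-4) ≡ 1 (mod 5). 8 = 8 (binary 1000). Repeated squaring mod 5: 1^1 ≡ 1; 1^2 ≡ 1² = 1 ≡ 1; 1^4 ≡ 1² = 1 ≡ 1; 1^8 ≡ 1² = 1 ≡ 1. So (-4)^8 ≡ 1 (mod 5).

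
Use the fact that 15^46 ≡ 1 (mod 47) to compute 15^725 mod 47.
By Fermat: 15^{46} ≡ 1 (mod 47). 725 ≡ 35 (mod 46). So 15^{725} ≡ 15^{35} ≡ 19 (mod 47)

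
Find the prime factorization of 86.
2 × 43

Divide by primes starting from smallest:
86 ÷ 2 = 43
43 ÷ 43 = 1

86 = 2 × 43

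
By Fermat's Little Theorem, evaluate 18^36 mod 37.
By Fermat's Little Theorem, 18^{36} ≡ 1 (mod 37) since 37 is prime and gcd(18, 37) = 1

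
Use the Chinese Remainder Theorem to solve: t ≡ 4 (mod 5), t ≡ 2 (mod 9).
M = 5 × 9 = 45. M₁ = 9, y₁ ≡ 4 (mod 5). M₂ = 5, y₂ ≡ 2 (mod 9). t = 4×9×4 + 2×5×2 ≡ 29 (mod 45)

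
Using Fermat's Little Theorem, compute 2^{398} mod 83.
63

By Fermat's Little Theorem, a^(p-1) ≡ 1 (mod p) for prime p and gcd(a, p) = 1
Here p = 83, so 2^82 ≡ 1 (mod 83)
We can reduce the exponent: 398 mod 82 = 70
So 2^398 ≡ 2^70 (mod 83)
Computing: 2^70 mod 83 = 63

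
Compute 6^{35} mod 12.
0

Using successive squaring:
Binary expansion of 35: 100011
Powers of 6 mod 12 (each is the square of the previous):
  6^1 ≡ 6 (mod 12)
  6^2 ≡ 6² = 36 ≡ 0 (mod 12)
  6^4 ≡ 0² = 0 ≡ 0 (mod 12)
  6^8 ≡ 0² = 0 ≡ 0 (mod 12)
  6^16 ≡ 0² = 0 ≡ 0 (mod 12)
  6^32 ≡ 0² = 0 ≡ 0 (mod 12)
35 = 32 + 2 + 1, so 6^35 = 6^32 × 6^2 × 6^1 ≡ 0 × 0 × 6 (mod 12)
Multiplying step by step:
  0 × 0 = 0 ≡ 0 (mod 12)
  0 × 6 = 0 ≡ 0 (mod 12)
Result: 6^35 ≡ 0 (mod 12)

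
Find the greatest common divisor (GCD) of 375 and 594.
3

Using the Euclidean algorithm:
375 = 0 × 594 + 375
594 = 1 × 375 + 219
375 = 1 × 219 + 156
219 = 1 × 156 + 63
156 = 2 × 63 + 30
63 = 2 × 30 + 3
30 = 10 × 3 + 0

GCD(375, 594) = 3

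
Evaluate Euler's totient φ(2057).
1760

Prime factorization: 2057 = 11^2 × 17
Using the formula φ(n) = n × Π(1 - 1/p) for each prime factor p:
φ(2057) = 2057 × (1 - 1/11) × (1 - 1/17)
φ(2057) = 1760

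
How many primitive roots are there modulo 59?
28

The number of primitive roots modulo p is φ(p-1) = φ(58)
φ(58) = 28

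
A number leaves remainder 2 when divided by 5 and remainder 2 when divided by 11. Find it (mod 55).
M = 5 × 11 = 55. M₁ = 11, y₁ ≡ 1 (mod 5). M₂ = 5, y₂ ≡ 9 (mod 11). k = 2×11×1 + 2×5×9 ≡ 2 (mod 55)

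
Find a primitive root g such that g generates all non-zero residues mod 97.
p - 1 = 96 has prime divisors 2, 3. h is a primitive root mod 97 iff h^(96/q) ≢ 1 (mod 97) for each such q.
h = 2: 2^48 ≡ 1, 2^32 ≡ 35 (mod 97); 2^48 ≡ 1, so not a primitive root.
h = 3: 3^48 ≡ 1, 3^32 ≡ 35 (mod 97); 3^48 ≡ 1, so not a primitive root.
h = 4: 4^48 ≡ 1, 4^32 ≡ 61 (mod 97); 4^48 ≡ 1, so not a primitive root.
h = 5: 5^48 ≡ 96, 5^32 ≡ 35 (mod 97); none is 1, so 5 has order 96 and is a primitive root.
The smallest primitive root mod 97 is g = 5.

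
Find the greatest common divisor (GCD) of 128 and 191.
1

Using the Euclidean algorithm:
128 = 0 × 191 + 128
191 = 1 × 128 + 63
128 = 2 × 63 + 2
63 = 31 × 2 + 1
2 = 2 × 1 + 0

GCD(128, 191) = 1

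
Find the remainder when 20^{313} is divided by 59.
By Fermat: 20^{58} ≡ 1 (mod 59). 313 = 5×58 + 23. So 20^{313} ≡ 20^{23} ≡ 21 (mod 59)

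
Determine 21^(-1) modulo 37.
21^(-1) ≡ 30 (mod 37). Verification: 21 × 30 = 630 ≡ 1 (mod 37)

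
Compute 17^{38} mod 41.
21

Using successive squaring:
Binary expansion of 38: 100110
Powers of 17 mod 41 (each is the square of the previous):
  17^1 ≡ 17 (mod 41)
  17^2 ≡ 17² = 289 ≡ 2 (mod 41)
  17^4 ≡ 2² = 4 ≡ 4 (mod 41)
  17^8 ≡ 4² = 16 ≡ 16 (mod 41)
  17^16 ≡ 16² = 256 ≡ 10 (mod 41)
  17^32 ≡ 10² = 100 ≡ 18 (mod 41)
38 = 32 + 4 + 2, so 17^38 = 17^32 × 17^4 × 17^2 ≡ 18 × 4 × 2 (mod 41)
Multiplying step by step:
  18 × 4 = 72 ≡ 31 (mod 41)
  31 × 2 = 62 ≡ 21 (mod 41)
Result: 17^38 ≡ 21 (mod 41)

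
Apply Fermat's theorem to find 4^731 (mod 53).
By Fermat: 4^{52} ≡ 1 (mod 53). 731 ≡ 3 (mod 52). So 4^{731} ≡ 4^{3} ≡ 11 (mod 53)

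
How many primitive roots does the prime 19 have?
Number of primitive roots mod 19 = φ(18) = 6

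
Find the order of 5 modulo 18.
Powers of 5 mod 18: 5^1≡5, 5^2≡7, 5^3≡17, 5^4≡13, 5^5≡11, 5^6≡1. Order = 6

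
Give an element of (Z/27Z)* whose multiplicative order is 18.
2 has order 18 mod 27 since 2^{18} ≡ 1 (mod 27) and no smaller power works.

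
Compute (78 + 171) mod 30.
9

(78 + 171) = 249
249 mod 30 = 9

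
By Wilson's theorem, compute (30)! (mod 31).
By Wilson's theorem, (30)! ≡ -1 ≡ 30 (mod 31)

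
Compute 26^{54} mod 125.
101

Using successive squaring:
Binary expansion of 54: 110110
Powers of 26 mod 125 (each is the square of the previous):
  26^1 ≡ 26 (mod 125)
  26^2 ≡ 26² = 676 ≡ 51 (mod 125)
  26^4 ≡ 51² = 2601 ≡ 101 (mod 125)
  26^8 ≡ 101² = 10201 ≡ 76 (mod 125)
  26^16 ≡ 76² = 5776 ≡ 26 (mod 125)
  26^32 ≡ 26² = 676 ≡ 51 (mod 125)
54 = 32 + 16 + 4 + 2, so 26^54 = 26^32 × 26^16 × 26^4 × 26^2 ≡ 51 × 26 × 101 × 51 (mod 125)
Multiplying step by step:
  51 × 26 = 1326 ≡ 76 (mod 125)
  76 × 101 = 7676 ≡ 51 (mod 125)
  51 × 51 = 2601 ≡ 101 (mod 125)
Result: 26^54 ≡ 101 (mod 125)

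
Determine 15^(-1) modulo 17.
15^(-1) ≡ 8 (mod 17). Verification: 15 × 8 = 120 ≡ 1 (mod 17)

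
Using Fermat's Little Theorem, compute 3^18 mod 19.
By Fermat's Little Theorem, 3^{18} ≡ 1 (mod 19) since 19 is prime and gcd(3, 19) = 1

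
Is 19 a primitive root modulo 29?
Yes

To verify, check if 19^(28/q) ≢ 1 (mod 29) for each prime divisor q of 28
Divisors of 28 = 28: [1, 2, 4, 7, 14, 28]
  19^(28/2) = 19^14 ≡ 28 (mod 29)
  19^(28/7) = 19^4 ≡ 24 (mod 29)
Conclusion: 19 is a primitive root modulo 29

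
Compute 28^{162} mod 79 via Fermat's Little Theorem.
21

By Fermat's Little Theorem, a^(p-1) ≡ 1 (mod p) for prime p and gcd(a, p) = 1
Here p = 79, so 28^78 ≡ 1 (mod 79)
We can reduce the exponent: 162 mod 78 = 6
So 28^162 ≡ 28^6 (mod 79)
Computing: 28^6 mod 79 = 21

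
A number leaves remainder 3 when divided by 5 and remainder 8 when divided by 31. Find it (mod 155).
M = 5 × 31 = 155. M₁ = 31, y₁ ≡ 1 (mod 5). M₂ = 5, y₂ ≡ 25 (mod 31). t = 3×31×1 + 8×5×25 ≡ 8 (mod 155)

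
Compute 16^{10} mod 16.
0

Using successive squaring:
Binary expansion of 10: 1010
Powers of 16 mod 16 (each is the square of the previous):
  16^1 ≡ 0 (mod 16)
  16^2 ≡ 0² = 0 ≡ 0 (mod 16)
  16^4 ≡ 0² = 0 ≡ 0 (mod 16)
  16^8 ≡ 0² = 0 ≡ 0 (mod 16)
10 = 8 + 2, so 16^10 = 16^8 × 16^2 ≡ 0 × 0 (mod 16)
Multiplying step by step:
  0 × 0 = 0 ≡ 0 (mod 16)
Result: 16^10 ≡ 0 (mod 16)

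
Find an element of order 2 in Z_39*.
14 has order 2 mod 39 since 14^{2} ≡ 1 (mod 39) and no smaller power works.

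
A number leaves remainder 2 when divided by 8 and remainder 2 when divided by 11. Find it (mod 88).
M = 8 × 11 = 88. M₁ = 11, y₁ ≡ 3 (mod 8). M₂ = 8, y₂ ≡ 7 (mod 11). t = 2×11×3 + 2×8×7 ≡ 2 (mod 88)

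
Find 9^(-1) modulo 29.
13

Using Extended Euclidean Algorithm:
gcd(9, 29) = 1
Bezout coefficients: 9 × 13 + 29 × -4 = 1
So 9 × 13 ≡ 1 (mod 29)
The inverse is 13 mod 29 = 13
Verification: 9 × 13 = 117 = 4 × 29 + 1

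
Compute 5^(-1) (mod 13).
5^(-1) ≡ 8 (mod 13). Verification: 5 × 8 = 40 ≡ 1 (mod 13)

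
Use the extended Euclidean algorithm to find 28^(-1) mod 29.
Extended GCD: 28(-1) + 29(1) = 1. So 28^(-1) ≡ 28 ≡ 28 (mod 29). Verify: 28 × 28 = 784 ≡ 1 (mod 29)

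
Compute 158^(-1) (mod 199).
158^(-1) ≡ 165 (mod 199). Verification: 158 × 165 = 26070 ≡ 1 (mod 199)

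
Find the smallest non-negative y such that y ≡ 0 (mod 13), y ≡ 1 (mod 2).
13

Using the Chinese Remainder Theorem:
M = product of moduli = 26
For equation 1: M_1 = 2, 2 ≡ 2 (mod 13), inverse of 2 mod 13 is 7 (check: 2 × 7 = 14 ≡ 1 (mod 13))
For equation 2: M_2 = 13, 13 ≡ 1 (mod 2), inverse of 13 mod 2 is 1 (check: 1 × 1 = 1 ≡ 1 (mod 2))
Combine: y ≡ Σ r_i×M_i×(M_i⁻¹ mod m_i) = 0×2×7 + 1×13×1 = 0 + 13 = 13
13 mod 26 = 13
y ≡ 13 (mod 26)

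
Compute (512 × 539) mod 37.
22

(512 × 539) = 275968
275968 mod 37 = 22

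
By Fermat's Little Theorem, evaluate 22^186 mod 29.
By Fermat: 22^{28} ≡ 1 (mod 29). 186 = 6×28 + 18. So 22^{186} ≡ 22^{18} ≡ 23 (mod 29)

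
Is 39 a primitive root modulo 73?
Yes

To verify, check if 39^(72/q) ≢ 1 (mod 73) for each prime divisor q of 72
Divisors of 72 = 72: [1, 2, 3, 4, 6, 8, 9, 12, 18, 24, 36, 72]
  39^(72/2) = 39^36 ≡ 72 (mod 73)
  39^(72/3) = 39^24 ≡ 64 (mod 73)
Conclusion: 39 is a primitive root modulo 73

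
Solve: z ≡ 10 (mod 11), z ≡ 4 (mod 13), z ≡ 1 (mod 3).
M = 11 × 13 × 3 = 429. M₁ = 39, y₁ ≡ 2 (mod 11). M₂ = 33, y₂ ≡ 2 (mod 13). M₃ = 143, y₃ ≡ 2 (mod 3). z = 10×39×2 + 4×33×2 + 1×143×2 ≡ 43 (mod 429)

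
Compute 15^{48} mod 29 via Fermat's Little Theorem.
24

By Fermat's Little Theorem, a^(p-1) ≡ 1 (mod p) for prime p and gcd(a, p) = 1
Here p = 29, so 15^28 ≡ 1 (mod 29)
We can reduce the exponent: 48 mod 28 = 20
So 15^48 ≡ 15^20 (mod 29)
Computing: 15^20 mod 29 = 24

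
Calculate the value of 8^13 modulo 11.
Using Fermat: 8^{10} ≡ 1 (mod 11). 13 ≡ 3 (mod 10). So 8^{13} ≡ 8^{3} ≡ 6 (mod 11)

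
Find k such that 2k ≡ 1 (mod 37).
2^(-1) ≡ 19 (mod 37). Verification: 2 × 19 = 38 ≡ 1 (mod 37)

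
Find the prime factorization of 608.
2^5 × 19

Divide by primes starting from smallest:
608 ÷ 2 = 304
304 ÷ 2 = 152
152 ÷ 2 = 76
76 ÷ 2 = 38
38 ÷ 2 = 19
19 ÷ 19 = 1

608 = 2^5 × 19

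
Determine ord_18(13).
Powers of 13 mod 18: 13^1≡13, 13^2≡7, 13^3≡1. Order = 3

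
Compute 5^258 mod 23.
Using Fermat: 5^{22} ≡ 1 (mod 23). 258 ≡ 16 (mod 22). So 5^{258} ≡ 5^{16} ≡ 3 (mod 23)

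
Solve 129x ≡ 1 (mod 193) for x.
129^(-1) ≡ 3 (mod 193). Verification: 129 × 3 = 387 ≡ 1 (mod 193)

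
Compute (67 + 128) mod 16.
3

(67 + 128) = 195
195 mod 16 = 3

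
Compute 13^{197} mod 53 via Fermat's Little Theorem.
10

By Fermat's Little Theorem, a^(p-1) ≡ 1 (mod p) for prime p and gcd(a, p) = 1
Here p = 53, so 13^52 ≡ 1 (mod 53)
We can reduce the exponent: 197 mod 52 = 41
So 13^197 ≡ 13^41 (mod 53)
Computing: 13^41 mod 53 = 10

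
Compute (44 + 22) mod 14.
10

(44 + 22) = 66
66 mod 14 = 10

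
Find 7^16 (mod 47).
Using repeated squaring. 16 = 16 (binary 10000). Repeated squaring mod 47: 7^1 ≡ 7; 7^2 ≡ 7² = 49 ≡ 2; 7^4 ≡ 2² = 4 ≡ 4; 7^8 ≡ 4² = 16 ≡ 16; 7^16 ≡ 16² = 256 ≡ 21. So 7^16 ≡ 21 (mod 47).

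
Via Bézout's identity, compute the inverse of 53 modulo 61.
Extended GCD: 53(-23) + 61(20) = 1. So 53^(-1) ≡ 38 ≡ 38 (mod 61). Verify: 53 × 38 = 2014 ≡ 1 (mod 61)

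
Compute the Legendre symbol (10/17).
(10/17) = 10^{8} mod 17 = -1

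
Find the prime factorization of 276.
2^2 × 3 × 23

Divide by primes starting from smallest:
276 ÷ 2 = 138
138 ÷ 2 = 69
69 ÷ 3 = 23
23 ÷ 23 = 1

276 = 2^2 × 3 × 23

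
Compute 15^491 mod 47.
Using Fermat: 15^{46} ≡ 1 (mod 47). 491 ≡ 31 (mod 46). So 15^{491} ≡ 15^{31} ≡ 11 (mod 47)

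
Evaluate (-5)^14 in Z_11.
Using Fermat: (-5)^{10} ≡ 1 (mod 11). 14 ≡ 4 (mod 10). So (-5)^{14} ≡ (-5)^{4} ≡ 9 (mod 11)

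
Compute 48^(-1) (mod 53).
21

Using Extended Euclidean Algorithm:
gcd(48, 53) = 1
Bezout coefficients: 48 × 21 + 53 × -19 = 1
So 48 × 21 ≡ 1 (mod 53)
The inverse is 21 mod 53 = 21
Verification: 48 × 21 = 1008 = 19 × 53 + 1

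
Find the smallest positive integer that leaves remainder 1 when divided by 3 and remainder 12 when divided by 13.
M = 3 × 13 = 39. M₁ = 13, y₁ ≡ 1 (mod 3). M₂ = 3, y₂ ≡ 9 (mod 13). r = 1×13×1 + 12×3×9 ≡ 25 (mod 39). The smallest positive such number is 25.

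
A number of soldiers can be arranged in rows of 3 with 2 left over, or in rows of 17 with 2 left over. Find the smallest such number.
M = 3 × 17 = 51. M₁ = 17, y₁ ≡ 2 (mod 3). M₂ = 3, y₂ ≡ 6 (mod 17). k = 2×17×2 + 2×3×6 ≡ 2 (mod 51). The smallest positive such number is 2.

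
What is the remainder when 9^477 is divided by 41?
Using Fermat: 9^{40} ≡ 1 (mod 41). 477 ≡ 37 (mod 40). So 9^{477} ≡ 9^{37} ≡ 9 (mod 41)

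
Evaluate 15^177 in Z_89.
Using Fermat: 15^{88} ≡ 1 (mod 89). 177 ≡ 1 (mod 88). So 15^{177} ≡ 15^{1} ≡ 15 (mod 89)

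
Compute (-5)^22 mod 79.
Using repeated squaring. (-5) ≡ 74 (mod 79). 22 = 16 + 4 + 2 (binary 10110). Repeated squaring mod 79: 74^1 ≡ 74; 74^2 ≡ 74² = 5476 ≡ 25; 74^4 ≡ 25² = 625 ≡ 72; 74^8 ≡ 72² = 5184 ≡ 49; 74^16 ≡ 49² = 2401 ≡ 31. Multiply: (-5)^22 ≡ 74^16 × 74^4 × 74^2 ≡ 31 × 72 × 25 (mod 79): 31 × 72 = 2232 ≡ 20; 20 × 25 = 500 ≡ 26. So (-5)^22 ≡ 26 (mod 79).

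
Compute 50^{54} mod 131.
59

Using successive squaring:
Binary expansion of 54: 110110
Powers of 50 mod 131 (each is the square of the previous):
  50^1 ≡ 50 (mod 131)
  50^2 ≡ 50² = 2500 ≡ 11 (mod 131)
  50^4 ≡ 11² = 121 ≡ 121 (mod 131)
  50^8 ≡ 121² = 14641 ≡ 100 (mod 131)
  50^16 ≡ 100² = 10000 ≡ 44 (mod 131)
  50^32 ≡ 44² = 1936 ≡ 102 (mod 131)
54 = 32 + 16 + 4 + 2, so 50^54 = 50^32 × 50^16 × 50^4 × 50^2 ≡ 102 × 44 × 121 × 11 (mod 131)
Multiplying step by step:
  102 × 44 = 4488 ≡ 34 (mod 131)
  34 × 121 = 4114 ≡ 53 (mod 131)
  53 × 11 = 583 ≡ 59 (mod 131)
Result: 50^54 ≡ 59 (mod 131)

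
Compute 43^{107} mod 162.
49

Using successive squaring:
Binary expansion of 107: 1101011
Powers of 43 mod 162 (each is the square of the previous):
  43^1 ≡ 43 (mod 162)
  43^2 ≡ 43² = 1849 ≡ 67 (mod 162)
  43^4 ≡ 67² = 4489 ≡ 115 (mod 162)
  43^8 ≡ 115² = 13225 ≡ 103 (mod 162)
  43^16 ≡ 103² = 10609 ≡ 79 (mod 162)
  43^32 ≡ 79² = 6241 ≡ 85 (mod 162)
  43^64 ≡ 85² = 7225 ≡ 97 (mod 162)
107 = 64 + 32 + 8 + 2 + 1, so 43^107 = 43^64 × 43^32 × 43^8 × 43^2 × 43^1 ≡ 97 × 85 × 103 × 67 × 43 (mod 162)
Multiplying step by step:
  97 × 85 = 8245 ≡ 145 (mod 162)
  145 × 103 = 14935 ≡ 31 (mod 162)
  31 × 67 = 2077 ≡ 133 (mod 162)
  133 × 43 = 5719 ≡ 49 (mod 162)
Result: 43^107 ≡ 49 (mod 162)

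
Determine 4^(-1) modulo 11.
4^(-1) ≡ 3 (mod 11). Verification: 4 × 3 = 12 ≡ 1 (mod 11)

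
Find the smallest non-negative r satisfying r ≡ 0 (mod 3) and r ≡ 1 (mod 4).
M = 3 × 4 = 12. M₁ = 4, y₁ ≡ 1 (mod 3). M₂ = 3, y₂ ≡ 3 (mod 4). r = 0×4×1 + 1×3×3 ≡ 9 (mod 12)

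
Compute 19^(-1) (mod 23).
19^(-1) ≡ 17 (mod 23). Verification: 19 × 17 = 323 ≡ 1 (mod 23)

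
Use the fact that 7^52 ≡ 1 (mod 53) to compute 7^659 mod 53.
By Fermat: 7^{52} ≡ 1 (mod 53). 659 ≡ 35 (mod 52). So 7^{659} ≡ 7^{35} ≡ 43 (mod 53)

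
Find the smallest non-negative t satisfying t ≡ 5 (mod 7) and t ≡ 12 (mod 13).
M = 7 × 13 = 91. M₁ = 13, y₁ ≡ 6 (mod 7). M₂ = 7, y₂ ≡ 2 (mod 13). t = 5×13×6 + 12×7×2 ≡ 12 (mod 91)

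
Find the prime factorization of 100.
2^2 × 5^2

Divide by primes starting from smallest:
100 ÷ 2 = 50
50 ÷ 2 = 25
25 ÷ 5 = 5
5 ÷ 5 = 1

100 = 2^2 × 5^2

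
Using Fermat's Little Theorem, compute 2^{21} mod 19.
8

By Fermat's Little Theorem, a^(p-1) ≡ 1 (mod p) for prime p and gcd(a, p) = 1
Here p = 19, so 2^18 ≡ 1 (mod 19)
We can reduce the exponent: 21 mod 18 = 3
So 2^21 ≡ 2^3 (mod 19)
Computing: 2^3 mod 19 = 8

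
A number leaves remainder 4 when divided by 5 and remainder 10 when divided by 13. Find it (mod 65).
M = 5 × 13 = 65. M₁ = 13, y₁ ≡ 2 (mod 5). M₂ = 5, y₂ ≡ 8 (mod 13). z = 4×13×2 + 10×5×8 ≡ 49 (mod 65)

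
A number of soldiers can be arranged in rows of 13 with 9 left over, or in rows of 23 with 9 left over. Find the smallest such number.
M = 13 × 23 = 299. M₁ = 23, y₁ ≡ 4 (mod 13). M₂ = 13, y₂ ≡ 16 (mod 23). m = 9×23×4 + 9×13×16 ≡ 9 (mod 299). The smallest positive such number is 9.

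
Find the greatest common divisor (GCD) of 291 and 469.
1

Using the Euclidean algorithm:
291 = 0 × 469 + 291
469 = 1 × 291 + 178
291 = 1 × 178 + 113
178 = 1 × 113 + 65
113 = 1 × 65 + 48
65 = 1 × 48 + 17
48 = 2 × 17 + 14
17 = 1 × 14 + 3
14 = 4 × 3 + 2
3 = 1 × 2 + 1
2 = 2 × 1 + 0

GCD(291, 469) = 1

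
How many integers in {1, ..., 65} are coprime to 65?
48

Prime factorization: 65 = 5 × 13
Using the formula φ(n) = n × Π(1 - 1/p) for each prime factor p:
φ(65) = 65 × (1 - 1/5) × (1 - 1/13)
φ(65) = 48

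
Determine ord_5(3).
Powers of 3 mod 5: 3^1≡3, 3^2≡4, 3^3≡2, 3^4≡1. Order = 4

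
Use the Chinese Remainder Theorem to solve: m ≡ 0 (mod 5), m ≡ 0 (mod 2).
M = 5 × 2 = 10. M₁ = 2, y₁ ≡ 3 (mod 5). M₂ = 5, y₂ ≡ 1 (mod 2). m = 0×2×3 + 0×5×1 ≡ 0 (mod 10)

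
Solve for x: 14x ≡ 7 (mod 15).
8

Since gcd(14, 15) = 1 divides 7, a solution exists.
Multiply both sides by the inverse of 14 mod 15:
  14^(-1) mod 15 = 14
  x ≡ 14 × 7 ≡ 98 ≡ 8 (mod 15)
Verification: 14 × 8 = 112 = 7 × 15 + 7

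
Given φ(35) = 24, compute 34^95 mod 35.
By Euler: 34^{24} ≡ 1 (mod 35) since gcd(34, 35) = 1. 95 = 3×24 + 23. So 34^{95} ≡ 34^{23} ≡ 34 (mod 35)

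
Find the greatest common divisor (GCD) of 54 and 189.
27

Using the Euclidean algorithm:
54 = 0 × 189 + 54
189 = 3 × 54 + 27
54 = 2 × 27 + 0

GCD(54, 189) = 27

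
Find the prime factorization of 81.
3^4

Divide by primes starting from smallest:
81 ÷ 3 = 27
27 ÷ 3 = 9
9 ÷ 3 = 3
3 ÷ 3 = 1

81 = 3^4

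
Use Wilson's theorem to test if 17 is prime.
(16)! mod 17 = 16. Since 16 ≡ -1 (mod 17), 17 is prime.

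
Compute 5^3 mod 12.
3 = 2 + 1 (binary 11). Repeated squaring mod 12: 5^1 ≡ 5; 5^2 ≡ 5² = 25 ≡ 1. Multiply: 5^3 = 5^2 × 5^1 ≡ 1 × 5 (mod 12): 1 × 5 = 5 ≡ 5. So 5^3 ≡ 5 (mod 12).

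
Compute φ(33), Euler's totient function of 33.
20

Prime factorization: 33 = 3 × 11
Using the formula φ(n) = n × Π(1 - 1/p) for each prime factor p:
φ(33) = 33 × (1 - 1/3) × (1 - 1/11)
φ(33) = 20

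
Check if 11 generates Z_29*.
p - 1 = 28 has prime divisors 2, 7. Check 11^(28/q) mod 29 for each: 11^(28/2) = 11^14 ≡ 28, 11^(28/7) = 11^4 ≡ 25 (mod 29). None of these is 1, so 11 has order 28 = φ(29), so it is a primitive root mod 29.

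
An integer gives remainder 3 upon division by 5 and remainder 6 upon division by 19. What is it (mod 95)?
M = 5 × 19 = 95. M₁ = 19, y₁ ≡ 4 (mod 5). M₂ = 5, y₂ ≡ 4 (mod 19). z = 3×19×4 + 6×5×4 ≡ 63 (mod 95). The smallest positive such number is 63.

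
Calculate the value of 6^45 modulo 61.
Using repeated squaring. 45 = 32 + 8 + 4 + 1 (binary 101101). Repeated squaring mod 61: 6^1 ≡ 6; 6^2 ≡ 6² = 36 ≡ 36; 6^4 ≡ 36² = 1296 ≡ 15; 6^8 ≡ 15² = 225 ≡ 42; 6^16 ≡ 42² = 1764 ≡ 56; 6^32 ≡ 56² = 3136 ≡ 25. Multiply: 6^45 = 6^32 × 6^8 × 6^4 × 6^1 ≡ 25 × 42 × 15 × 6 (mod 61): 25 × 42 = 1050 ≡ 13; 13 × 15 = 195 ≡ 12; 12 × 6 = 72 ≡ 11. So 6^45 ≡ 11 (mod 61).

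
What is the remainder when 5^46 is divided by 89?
Using repeated squaring. 46 = 32 + 8 + 4 + 2 (binary 101110). Repeated squaring mod 89: 5^1 ≡ 5; 5^2 ≡ 5² = 25 ≡ 25; 5^4 ≡ 25² = 625 ≡ 2; 5^8 ≡ 2² = 4 ≡ 4; 5^16 ≡ 4² = 16 ≡ 16; 5^32 ≡ 16² = 256 ≡ 78. Multiply: 5^46 = 5^32 × 5^8 × 5^4 × 5^2 ≡ 78 × 4 × 2 × 25 (mod 89): 78 × 4 = 312 ≡ 45; 45 × 2 = 90 ≡ 1; 1 × 25 = 25 ≡ 25. So 5^46 ≡ 25 (mod 89).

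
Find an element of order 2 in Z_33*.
10 has order 2 mod 33 since 10^{2} ≡ 1 (mod 33) and no smaller power works.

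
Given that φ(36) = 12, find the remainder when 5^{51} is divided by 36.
By Euler: 5^{12} ≡ 1 (mod 36) since gcd(5, 36) = 1. 51 = 4×12 + 3. So 5^{51} ≡ 5^{3} ≡ 17 (mod 36)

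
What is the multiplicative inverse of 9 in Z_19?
17

Using Extended Euclidean Algorithm:
gcd(9, 19) = 1
Bezout coefficients: 9 × -2 + 19 × 1 = 1
So 9 × -2 ≡ 1 (mod 19)
The inverse is -2 mod 19 = 17
Verification: 9 × 17 = 153 = 8 × 19 + 1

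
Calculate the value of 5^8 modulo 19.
8 = 8 (binary 1000). Repeated squaring mod 19: 5^1 ≡ 5; 5^2 ≡ 5² = 25 ≡ 6; 5^4 ≡ 6² = 36 ≡ 17; 5^8 ≡ 17² = 289 ≡ 4. So 5^8 ≡ 4 (mod 19).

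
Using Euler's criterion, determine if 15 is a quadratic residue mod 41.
By Euler's criterion: 15^{20} ≡ 40 (mod 41). Since this equals -1 (≡ 40), 15 is not a QR.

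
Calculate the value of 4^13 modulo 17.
Using repeated squaring. 13 = 8 + 4 + 1 (binary 1101). Repeated squaring mod 17: 4^1 ≡ 4; 4^2 ≡ 4² = 16 ≡ 16; 4^4 ≡ 16² = 256 ≡ 1; 4^8 ≡ 1² = 1 ≡ 1. Multiply: 4^13 = 4^8 × 4^4 × 4^1 ≡ 1 × 1 × 4 (mod 17): 1 × 1 = 1 ≡ 1; 1 × 4 = 4 ≡ 4. So 4^13 ≡ 4 (mod 17).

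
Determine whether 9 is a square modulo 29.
By Euler's criterion: 9^{14} ≡ 1 (mod 29). Since this equals 1, 9 is a QR.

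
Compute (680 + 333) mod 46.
1

(680 + 333) = 1013
1013 mod 46 = 1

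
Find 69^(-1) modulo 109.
79

Using Extended Euclidean Algorithm:
gcd(69, 109) = 1
Bezout coefficients: 69 × -30 + 109 × 19 = 1
So 69 × -30 ≡ 1 (mod 109)
The inverse is -30 mod 109 = 79
Verification: 69 × 79 = 5451 = 50 × 109 + 1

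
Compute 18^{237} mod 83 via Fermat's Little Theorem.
45

By Fermat's Little Theorem, a^(p-1) ≡ 1 (mod p) for prime p and gcd(a, p) = 1
Here p = 83, so 18^82 ≡ 1 (mod 83)
We can reduce the exponent: 237 mod 82 = 73
So 18^237 ≡ 18^73 (mod 83)
Computing: 18^73 mod 83 = 45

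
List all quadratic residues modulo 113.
QRs mod 113: {1, 2, 4, 7, 8, 9, 11, 13, 14, 15, 16, 18, 22, 25, 26, 28, 30, 31, 32, 36, 41, 44, 49, 50, 51, 52, 53, 56, 57, 60, 61, 62, 63, 64, 69, 72, 77, 81, 82, 83, 85, 87, 88, 91, 95, 97, 98, 99, 100, 102, 104, 105, 106, 109, 111, 112}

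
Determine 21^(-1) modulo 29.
21^(-1) ≡ 18 (mod 29). Verification: 21 × 18 = 378 ≡ 1 (mod 29)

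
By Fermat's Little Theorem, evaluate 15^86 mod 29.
By Fermat: 15^{28} ≡ 1 (mod 29). 86 = 3×28 + 2. So 15^{86} ≡ 15^{2} ≡ 22 (mod 29)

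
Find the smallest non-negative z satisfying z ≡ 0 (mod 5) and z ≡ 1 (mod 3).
M = 5 × 3 = 15. M₁ = 3, y₁ ≡ 2 (mod 5). M₂ = 5, y₂ ≡ 2 (mod 3). z = 0×3×2 + 1×5×2 ≡ 10 (mod 15)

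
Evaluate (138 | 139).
(138/139) = 138^{69} mod 139 = -1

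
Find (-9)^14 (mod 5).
Using Fermat: (-9)^{4} ≡ 1 (mod 5). 14 ≡ 2 (mod 4). So (-9)^{14} ≡ (-9)^{2} ≡ 1 (mod 5)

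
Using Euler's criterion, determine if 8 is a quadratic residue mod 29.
By Euler's criterion: 8^{14} ≡ 28 (mod 29). Since this equals -1 (≡ 28), 8 is not a QR.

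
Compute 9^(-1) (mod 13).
3

Using Extended Euclidean Algorithm:
gcd(9, 13) = 1
Bezout coefficients: 9 × 3 + 13 × -2 = 1
So 9 × 3 ≡ 1 (mod 13)
The inverse is 3 mod 13 = 3
Verification: 9 × 3 = 27 = 2 × 13 + 1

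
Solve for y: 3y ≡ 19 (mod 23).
14

Since gcd(3, 23) = 1 divides 19, a solution exists.
Multiply both sides by the inverse of 3 mod 23:
  3^(-1) mod 23 = 8
  x ≡ 8 × 19 ≡ 152 ≡ 14 (mod 23)
Verification: 3 × 14 = 42 = 1 × 23 + 19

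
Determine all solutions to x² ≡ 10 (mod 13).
The square roots of 10 mod 13 are 7 and 6. Verify: 7² = 49 ≡ 10 (mod 13)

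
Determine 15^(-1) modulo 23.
15^(-1) ≡ 20 (mod 23). Verification: 15 × 20 = 300 ≡ 1 (mod 23)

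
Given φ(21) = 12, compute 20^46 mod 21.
By Euler: 20^{12} ≡ 1 (mod 21) since gcd(20, 21) = 1. 46 = 3×12 + 10. So 20^{46} ≡ 20^{10} ≡ 1 (mod 21)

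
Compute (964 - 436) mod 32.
16

(964 - 436) = 528
528 mod 32 = 16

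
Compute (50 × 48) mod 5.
0

(50 × 48) = 2400
2400 mod 5 = 0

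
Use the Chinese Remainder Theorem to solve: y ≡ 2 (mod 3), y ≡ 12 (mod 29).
M = 3 × 29 = 87. M₁ = 29, y₁ ≡ 2 (mod 3). M₂ = 3, y₂ ≡ 10 (mod 29). y = 2×29×2 + 12×3×10 ≡ 41 (mod 87)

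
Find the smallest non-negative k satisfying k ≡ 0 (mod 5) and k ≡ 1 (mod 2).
M = 5 × 2 = 10. M₁ = 2, y₁ ≡ 3 (mod 5). M₂ = 5, y₂ ≡ 1 (mod 2). k = 0×2×3 + 1×5×1 ≡ 5 (mod 10)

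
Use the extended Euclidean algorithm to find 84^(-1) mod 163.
Extended GCD: 84(33) + 163(-17) = 1. So 84^(-1) ≡ 33 ≡ 33 (mod 163). Verify: 84 × 33 = 2772 ≡ 1 (mod 163)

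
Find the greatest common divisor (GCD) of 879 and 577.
1

Using the Euclidean algorithm:
879 = 1 × 577 + 302
577 = 1 × 302 + 275
302 = 1 × 275 + 27
275 = 10 × 27 + 5
27 = 5 × 5 + 2
5 = 2 × 2 + 1
2 = 2 × 1 + 0

GCD(879, 577) = 1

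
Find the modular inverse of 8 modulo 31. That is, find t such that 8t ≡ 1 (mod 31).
4

Using Extended Euclidean Algorithm:
gcd(8, 31) = 1
Bezout coefficients: 8 × 4 + 31 × -1 = 1
So 8 × 4 ≡ 1 (mod 31)
The inverse is 4 mod 31 = 4
Verification: 8 × 4 = 32 = 1 × 31 + 1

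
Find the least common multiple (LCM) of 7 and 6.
42

First find GCD(7, 6) using the Euclidean algorithm:
7 = 1 × 6 + 1
6 = 6 × 1 + 0
GCD(7, 6) = 1

LCM formula: LCM(a, b) = (a × b) / GCD(a, b)
LCM(7, 6) = (7 × 6) / 1
LCM(7, 6) = 42 / 1
LCM(7, 6) = 42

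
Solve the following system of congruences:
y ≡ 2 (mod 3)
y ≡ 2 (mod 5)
2

Using the Chinese Remainder Theorem:
M = product of moduli = 15
For equation 1: M_1 = 5, 5 ≡ 2 (mod 3), inverse of 5 mod 3 is 2 (check: 2 × 2 = 4 ≡ 1 (mod 3))
For equation 2: M_2 = 3, 3 ≡ 3 (mod 5), inverse of 3 mod 5 is 2 (check: 3 × 2 = 6 ≡ 1 (mod 5))
Combine: y ≡ Σ r_i×M_i×(M_i⁻¹ mod m_i) = 2×5×2 + 2×3×2 = 20 + 12 = 32
32 mod 15 = 2
y ≡ 2 (mod 15)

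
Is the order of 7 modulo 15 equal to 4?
Yes, ord_15(7) = 4.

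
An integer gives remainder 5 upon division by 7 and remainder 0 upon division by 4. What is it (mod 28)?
M = 7 × 4 = 28. M₁ = 4, y₁ ≡ 2 (mod 7). M₂ = 7, y₂ ≡ 3 (mod 4). y = 5×4×2 + 0×7×3 ≡ 12 (mod 28). The smallest positive such number is 12.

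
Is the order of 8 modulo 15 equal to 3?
No, the actual order is 4, not 3.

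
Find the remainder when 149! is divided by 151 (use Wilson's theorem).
(150)! = (149)! × (150) ≡ -1 (mod 151). So (149)! ≡ -1 × (150)^(-1) ≡ (-1)×(-1) = 1 (mod 151)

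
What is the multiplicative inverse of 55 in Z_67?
55^(-1) ≡ 39 (mod 67). Verification: 55 × 39 = 2145 ≡ 1 (mod 67)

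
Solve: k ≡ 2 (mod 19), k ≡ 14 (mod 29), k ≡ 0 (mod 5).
M = 19 × 29 × 5 = 2755. M₁ = 145, y₁ ≡ 8 (mod 19). M₂ = 95, y₂ ≡ 11 (mod 29). M₃ = 551, y₃ ≡ 1 (mod 5). k = 2×145×8 + 14×95×11 + 0×551×1 ≡ 420 (mod 2755)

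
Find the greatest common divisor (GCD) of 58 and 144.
2

Using the Euclidean algorithm:
58 = 0 × 144 + 58
144 = 2 × 58 + 28
58 = 2 × 28 + 2
28 = 14 × 2 + 0

GCD(58, 144) = 2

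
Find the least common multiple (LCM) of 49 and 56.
392

First find GCD(49, 56) using the Euclidean algorithm:
49 = 0 × 56 + 49
56 = 1 × 49 + 7
49 = 7 × 7 + 0
GCD(49, 56) = 7

LCM formula: LCM(a, b) = (a × b) / GCD(a, b)
LCM(49, 56) = (49 × 56) / 7
LCM(49, 56) = 2744 / 7
LCM(49, 56) = 392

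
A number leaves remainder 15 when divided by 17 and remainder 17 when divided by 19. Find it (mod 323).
M = 17 × 19 = 323. M₁ = 19, y₁ ≡ 9 (mod 17). M₂ = 17, y₂ ≡ 9 (mod 19). n = 15×19×9 + 17×17×9 ≡ 321 (mod 323)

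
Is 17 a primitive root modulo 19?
No

To verify, check if 17^(18/q) ≢ 1 (mod 19) for each prime divisor q of 18
Divisors of 18 = 18: [1, 2, 3, 6, 9, 18]
  17^(18/2) = 17^9 ≡ 1 (mod 19)
  17^(18/3) = 17^6 ≡ 7 (mod 19)
Conclusion: 17 is not a primitive root modulo 19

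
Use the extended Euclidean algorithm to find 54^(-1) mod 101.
Extended GCD: 54(-43) + 101(23) = 1. So 54^(-1) ≡ 58 ≡ 58 (mod 101). Verify: 54 × 58 = 3132 ≡ 1 (mod 101)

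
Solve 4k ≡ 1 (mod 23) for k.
6

Using Extended Euclidean Algorithm:
gcd(4, 23) = 1
Bezout coefficients: 4 × 6 + 23 × -1 = 1
So 4 × 6 ≡ 1 (mod 23)
The inverse is 6 mod 23 = 6
Verification: 4 × 6 = 24 = 1 × 23 + 1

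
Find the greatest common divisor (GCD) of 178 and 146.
2

Using the Euclidean algorithm:
178 = 1 × 146 + 32
146 = 4 × 32 + 18
32 = 1 × 18 + 14
18 = 1 × 14 + 4
14 = 3 × 4 + 2
4 = 2 × 2 + 0

GCD(178, 146) = 2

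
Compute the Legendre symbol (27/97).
(27/97) = 27^{48} mod 97 = 1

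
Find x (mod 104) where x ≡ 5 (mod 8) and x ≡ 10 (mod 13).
M = 8 × 13 = 104. M₁ = 13, y₁ ≡ 5 (mod 8). M₂ = 8, y₂ ≡ 5 (mod 13). x = 5×13×5 + 10×8×5 ≡ 101 (mod 104)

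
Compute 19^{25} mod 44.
43

Using successive squaring:
Binary expansion of 25: 11001
Powers of 19 mod 44 (each is the square of the previous):
  19^1 ≡ 19 (mod 44)
  19^2 ≡ 19² = 361 ≡ 9 (mod 44)
  19^4 ≡ 9² = 81 ≡ 37 (mod 44)
  19^8 ≡ 37² = 1369 ≡ 5 (mod 44)
  19^16 ≡ 5² = 25 ≡ 25 (mod 44)
25 = 16 + 8 + 1, so 19^25 = 19^16 × 19^8 × 19^1 ≡ 25 × 5 × 19 (mod 44)
Multiplying step by step:
  25 × 5 = 125 ≡ 37 (mod 44)
  37 × 19 = 703 ≡ 43 (mod 44)
Result: 19^25 ≡ 43 (mod 44)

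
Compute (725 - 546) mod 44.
3

(725 - 546) = 179
179 mod 44 = 3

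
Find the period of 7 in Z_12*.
Powers of 7 mod 12: 7^1≡7, 7^2≡1. Order = 2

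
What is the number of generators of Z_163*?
Number of primitive roots mod 163 = φ(162) = 54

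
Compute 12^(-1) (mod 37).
12^(-1) ≡ 34 (mod 37). Verification: 12 × 34 = 408 ≡ 1 (mod 37)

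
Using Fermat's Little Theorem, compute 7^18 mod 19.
By Fermat's Little Theorem, 7^{18} ≡ 1 (mod 19) since 19 is prime and gcd(7, 19) = 1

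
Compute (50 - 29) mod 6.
3

(50 - 29) = 21
21 mod 6 = 3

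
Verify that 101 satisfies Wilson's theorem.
(100)! mod 101 = 100. Since this equals -1 (mod 101), Wilson confirms 101 is prime.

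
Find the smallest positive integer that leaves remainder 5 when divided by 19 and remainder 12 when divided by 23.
M = 19 × 23 = 437. M₁ = 23, y₁ ≡ 5 (mod 19). M₂ = 19, y₂ ≡ 17 (mod 23). y = 5×23×5 + 12×19×17 ≡ 81 (mod 437). The smallest positive such number is 81.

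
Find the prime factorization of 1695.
3 × 5 × 113

Divide by primes starting from smallest:
1695 ÷ 3 = 565
565 ÷ 5 = 113
113 ÷ 113 = 1

1695 = 3 × 5 × 113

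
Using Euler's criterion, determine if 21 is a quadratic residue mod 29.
By Euler's criterion: 21^{14} ≡ 28 (mod 29). Since this equals -1 (≡ 28), 21 is not a QR.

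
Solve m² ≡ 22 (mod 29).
The square roots of 22 mod 29 are 15 and 14. Verify: 15² = 225 ≡ 22 (mod 29)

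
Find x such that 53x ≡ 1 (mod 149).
53^(-1) ≡ 45 (mod 149). Verification: 53 × 45 = 2385 ≡ 1 (mod 149)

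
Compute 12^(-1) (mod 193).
12^(-1) ≡ 177 (mod 193). Verification: 12 × 177 = 2124 ≡ 1 (mod 193)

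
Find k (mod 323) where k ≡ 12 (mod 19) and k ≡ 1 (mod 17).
M = 19 × 17 = 323. M₁ = 17, y₁ ≡ 9 (mod 19). M₂ = 19, y₂ ≡ 9 (mod 17). k = 12×17×9 + 1×19×9 ≡ 69 (mod 323)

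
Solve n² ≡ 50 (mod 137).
The square roots of 50 mod 137 are 119 and 18. Verify: 119² = 14161 ≡ 50 (mod 137)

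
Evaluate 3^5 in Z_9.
5 = 4 + 1 (binary 101). Repeated squaring mod 9: 3^1 ≡ 3; 3^2 ≡ 3² = 9 ≡ 0; 3^4 ≡ 0² = 0 ≡ 0. Multiply: 3^5 = 3^4 × 3^1 ≡ 0 × 3 (mod 9): 0 × 3 = 0 ≡ 0. So 3^5 ≡ 0 (mod 9).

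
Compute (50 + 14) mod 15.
4

(50 + 14) = 64
64 mod 15 = 4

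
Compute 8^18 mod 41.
Using repeated squaring. 18 = 16 + 2 (binary 10010). Repeated squaring mod 41: 8^1 ≡ 8; 8^2 ≡ 8² = 64 ≡ 23; 8^4 ≡ 23² = 529 ≡ 37; 8^8 ≡ 37² = 1369 ≡ 16; 8^16 ≡ 16² = 256 ≡ 10. Multiply: 8^18 = 8^16 × 8^2 ≡ 10 × 23 (mod 41): 10 × 23 = 230 ≡ 25. So 8^18 ≡ 25 (mod 41).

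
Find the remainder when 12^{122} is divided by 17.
By Fermat: 12^{16} ≡ 1 (mod 17). 122 = 7×16 + 10. So 12^{122} ≡ 12^{10} ≡ 9 (mod 17)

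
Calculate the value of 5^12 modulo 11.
Using Fermat: 5^{10} ≡ 1 (mod 11). 12 ≡ 2 (mod 10). So 5^{12} ≡ 5^{2} ≡ 3 (mod 11)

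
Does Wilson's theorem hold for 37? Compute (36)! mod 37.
(36)! mod 37 = 36. Since this equals -1 (mod 37), Wilson confirms 37 is prime.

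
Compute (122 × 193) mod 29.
27

(122 × 193) = 23546
23546 mod 29 = 27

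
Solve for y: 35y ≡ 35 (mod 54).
1

Since gcd(35, 54) = 1 divides 35, a solution exists.
Multiply both sides by the inverse of 35 mod 54:
  35^(-1) mod 54 = 17
  x ≡ 17 × 35 ≡ 595 ≡ 1 (mod 54)
Verification: 35 × 1 = 35 = 0 × 54 + 35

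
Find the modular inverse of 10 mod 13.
10^(-1) ≡ 4 (mod 13). Verification: 10 × 4 = 40 ≡ 1 (mod 13)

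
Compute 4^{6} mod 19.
11

Using successive squaring:
Binary expansion of 6: 110
Powers of 4 mod 19 (each is the square of the previous):
  4^1 ≡ 4 (mod 19)
  4^2 ≡ 4² = 16 ≡ 16 (mod 19)
  4^4 ≡ 16² = 256 ≡ 9 (mod 19)
6 = 4 + 2, so 4^6 = 4^4 × 4^2 ≡ 9 × 16 (mod 19)
Multiplying step by step:
  9 × 16 = 144 ≡ 11 (mod 19)
Result: 4^6 ≡ 11 (mod 19)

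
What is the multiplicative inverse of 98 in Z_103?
98^(-1) ≡ 41 (mod 103). Verification: 98 × 41 = 4018 ≡ 1 (mod 103)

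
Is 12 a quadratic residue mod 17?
By Euler's criterion: 12^{8} ≡ 16 (mod 17). Since this equals -1 (≡ 16), 12 is not a QR.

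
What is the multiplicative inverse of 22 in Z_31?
22^(-1) ≡ 24 (mod 31). Verification: 22 × 24 = 528 ≡ 1 (mod 31)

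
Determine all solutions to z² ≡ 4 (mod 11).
The square roots of 4 mod 11 are 9 and 2. Verify: 9² = 81 ≡ 4 (mod 11)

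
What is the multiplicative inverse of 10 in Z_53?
16

Using Extended Euclidean Algorithm:
gcd(10, 53) = 1
Bezout coefficients: 10 × 16 + 53 × -3 = 1
So 10 × 16 ≡ 1 (mod 53)
The inverse is 16 mod 53 = 16
Verification: 10 × 16 = 160 = 3 × 53 + 1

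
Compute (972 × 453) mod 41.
17

(972 × 453) = 440316
440316 mod 41 = 17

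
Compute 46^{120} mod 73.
1

Using successive squaring:
Binary expansion of 120: 1111000
Powers of 46 mod 73 (each is the square of the previous):
  46^1 ≡ 46 (mod 73)
  46^2 ≡ 46² = 2116 ≡ 72 (mod 73)
  46^4 ≡ 72² = 5184 ≡ 1 (mod 73)
  46^8 ≡ 1² = 1 ≡ 1 (mod 73)
  46^16 ≡ 1² = 1 ≡ 1 (mod 73)
  46^32 ≡ 1² = 1 ≡ 1 (mod 73)
  46^64 ≡ 1² = 1 ≡ 1 (mod 73)
120 = 64 + 32 + 16 + 8, so 46^120 = 46^64 × 46^32 × 46^16 × 46^8 ≡ 1 × 1 × 1 × 1 (mod 73)
Multiplying step by step:
  1 × 1 = 1 ≡ 1 (mod 73)
  1 × 1 = 1 ≡ 1 (mod 73)
  1 × 1 = 1 ≡ 1 (mod 73)
Result: 46^120 ≡ 1 (mod 73)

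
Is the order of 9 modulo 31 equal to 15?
Yes, ord_31(9) = 15.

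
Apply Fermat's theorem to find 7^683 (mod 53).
By Fermat: 7^{52} ≡ 1 (mod 53). 683 ≡ 7 (mod 52). So 7^{683} ≡ 7^{7} ≡ 29 (mod 53)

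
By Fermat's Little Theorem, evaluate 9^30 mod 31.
By Fermat's Little Theorem, 9^{30} ≡ 1 (mod 31) since 31 is prime and gcd(9, 31) = 1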